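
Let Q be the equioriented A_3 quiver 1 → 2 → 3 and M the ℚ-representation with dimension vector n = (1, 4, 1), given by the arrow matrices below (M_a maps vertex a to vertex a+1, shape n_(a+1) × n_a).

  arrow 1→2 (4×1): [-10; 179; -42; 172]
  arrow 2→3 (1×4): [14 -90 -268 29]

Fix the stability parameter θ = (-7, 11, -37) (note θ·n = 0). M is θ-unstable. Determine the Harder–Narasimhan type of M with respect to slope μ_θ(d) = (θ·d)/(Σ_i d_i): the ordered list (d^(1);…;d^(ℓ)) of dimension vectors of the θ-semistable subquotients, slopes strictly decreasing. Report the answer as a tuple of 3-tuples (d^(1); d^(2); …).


Interval decomposition of M: I[1,3], I[2,2]^3.
HN type (ℓ=2): μ^(1)=11; μ^(2)=-11

((0, 3, 0); (1, 1, 1))


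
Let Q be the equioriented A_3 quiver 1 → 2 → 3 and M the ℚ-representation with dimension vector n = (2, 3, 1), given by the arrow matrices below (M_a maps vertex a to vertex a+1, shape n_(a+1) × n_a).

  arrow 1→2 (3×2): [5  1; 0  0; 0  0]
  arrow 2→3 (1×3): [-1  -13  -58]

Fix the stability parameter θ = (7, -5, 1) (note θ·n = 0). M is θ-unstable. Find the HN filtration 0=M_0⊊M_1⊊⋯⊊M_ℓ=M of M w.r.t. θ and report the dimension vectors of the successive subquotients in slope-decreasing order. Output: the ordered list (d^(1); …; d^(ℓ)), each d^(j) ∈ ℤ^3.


Barcode: M ≅ I[1,1], I[1,3], I[2,2]^2. HN layers by μ_θ (3 steps, strictly decreasing):
  μ^(1)=7; μ^(2)=1; μ^(3)=-5

((1, 0, 0); (1, 1, 1); (0, 2, 0))


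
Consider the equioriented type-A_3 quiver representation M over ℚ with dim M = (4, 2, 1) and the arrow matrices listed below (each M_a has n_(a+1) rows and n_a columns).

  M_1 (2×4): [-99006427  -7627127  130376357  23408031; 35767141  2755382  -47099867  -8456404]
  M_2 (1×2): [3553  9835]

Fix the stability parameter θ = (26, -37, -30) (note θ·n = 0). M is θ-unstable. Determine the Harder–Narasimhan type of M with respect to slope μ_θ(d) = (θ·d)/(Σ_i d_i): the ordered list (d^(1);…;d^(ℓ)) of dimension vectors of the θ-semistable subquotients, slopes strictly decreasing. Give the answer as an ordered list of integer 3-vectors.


Barcode: M ≅ I[1,1]^2, I[1,2], I[1,3]. HN layers by μ_θ (3 steps, strictly decreasing):
  μ^(1)=26; μ^(2)=-11/2; μ^(3)=-41/3

((2, 0, 0); (1, 1, 0); (1, 1, 1))


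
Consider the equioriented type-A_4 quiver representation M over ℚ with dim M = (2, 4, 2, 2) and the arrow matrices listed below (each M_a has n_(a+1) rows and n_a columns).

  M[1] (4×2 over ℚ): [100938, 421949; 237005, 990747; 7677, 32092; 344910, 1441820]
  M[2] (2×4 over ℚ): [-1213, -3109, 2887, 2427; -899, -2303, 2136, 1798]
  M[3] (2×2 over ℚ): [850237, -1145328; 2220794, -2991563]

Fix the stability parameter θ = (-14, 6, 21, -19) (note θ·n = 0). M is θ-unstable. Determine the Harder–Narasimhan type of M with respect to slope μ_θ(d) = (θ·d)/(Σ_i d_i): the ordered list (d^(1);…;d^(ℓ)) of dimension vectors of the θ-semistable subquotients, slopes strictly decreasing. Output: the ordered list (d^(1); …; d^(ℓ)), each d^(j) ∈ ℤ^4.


Interval decomposition of M: I[1,2], I[1,4], I[2,2], I[2,4].
HN type (ℓ=3): μ^(1)=6; μ^(2)=8/3; μ^(3)=-14

((0, 2, 0, 0); (0, 2, 2, 2); (2, 0, 0, 0))


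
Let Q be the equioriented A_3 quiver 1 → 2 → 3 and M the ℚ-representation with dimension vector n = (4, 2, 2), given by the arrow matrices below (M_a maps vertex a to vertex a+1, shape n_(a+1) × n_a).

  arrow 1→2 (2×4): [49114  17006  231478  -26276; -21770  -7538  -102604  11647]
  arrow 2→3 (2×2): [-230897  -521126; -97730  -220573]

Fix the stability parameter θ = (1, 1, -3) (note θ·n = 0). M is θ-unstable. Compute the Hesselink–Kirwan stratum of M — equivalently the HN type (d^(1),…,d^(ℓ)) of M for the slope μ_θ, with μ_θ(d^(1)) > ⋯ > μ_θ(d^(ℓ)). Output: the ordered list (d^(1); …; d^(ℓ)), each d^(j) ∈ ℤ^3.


Barcode: M ≅ I[1,1]^2, I[1,3]^2. HN layers by μ_θ (2 steps, strictly decreasing):
  μ^(1)=1; μ^(2)=-1/3

((2, 0, 0); (2, 2, 2))


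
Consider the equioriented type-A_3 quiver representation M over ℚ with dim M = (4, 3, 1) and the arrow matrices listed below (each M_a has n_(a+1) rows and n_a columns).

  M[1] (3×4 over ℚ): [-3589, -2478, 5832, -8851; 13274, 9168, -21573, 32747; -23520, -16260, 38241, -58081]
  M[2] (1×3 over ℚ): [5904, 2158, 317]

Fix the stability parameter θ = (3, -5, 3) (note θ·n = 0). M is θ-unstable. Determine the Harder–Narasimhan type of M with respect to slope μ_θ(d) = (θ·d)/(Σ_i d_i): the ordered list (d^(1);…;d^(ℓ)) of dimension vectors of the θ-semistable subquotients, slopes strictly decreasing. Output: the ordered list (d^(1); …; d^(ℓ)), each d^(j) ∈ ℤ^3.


Via rank(M_{q-1}∘⋯∘M_p): M ≅ I[1,1]^2, I[1,2], I[1,3], I[2,2].
μ_θ-semistable layers: μ^(1)=3; μ^(2)=-1; μ^(3)=-5

((2, 0, 1); (2, 2, 0); (0, 1, 0))


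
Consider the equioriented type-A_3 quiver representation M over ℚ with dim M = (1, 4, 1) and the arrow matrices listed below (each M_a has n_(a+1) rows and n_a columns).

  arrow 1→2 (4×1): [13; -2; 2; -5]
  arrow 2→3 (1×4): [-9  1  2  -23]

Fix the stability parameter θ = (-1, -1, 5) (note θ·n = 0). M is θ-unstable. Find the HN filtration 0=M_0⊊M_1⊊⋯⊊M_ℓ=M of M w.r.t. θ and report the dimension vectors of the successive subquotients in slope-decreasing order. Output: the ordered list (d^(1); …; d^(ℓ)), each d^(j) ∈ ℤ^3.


Barcode: M ≅ I[1,2], I[2,2]^2, I[2,3]. HN layers by μ_θ (2 steps, strictly decreasing):
  μ^(1)=5; μ^(2)=-1

((0, 0, 1); (1, 4, 0))


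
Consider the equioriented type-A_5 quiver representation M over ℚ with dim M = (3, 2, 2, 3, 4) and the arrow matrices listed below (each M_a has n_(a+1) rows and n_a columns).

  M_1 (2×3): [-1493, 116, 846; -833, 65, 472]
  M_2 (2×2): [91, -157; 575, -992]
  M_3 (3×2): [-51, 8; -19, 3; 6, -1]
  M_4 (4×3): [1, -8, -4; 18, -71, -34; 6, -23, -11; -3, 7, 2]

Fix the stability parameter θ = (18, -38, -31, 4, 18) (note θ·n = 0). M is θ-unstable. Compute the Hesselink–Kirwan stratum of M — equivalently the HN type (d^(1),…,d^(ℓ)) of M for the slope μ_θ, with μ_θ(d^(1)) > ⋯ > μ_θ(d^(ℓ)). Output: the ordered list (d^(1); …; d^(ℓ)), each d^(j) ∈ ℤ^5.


Barcode: M ≅ I[1,1], I[1,5]^2, I[4,5], I[5,5]. HN layers by μ_θ (3 steps, strictly decreasing):
  μ^(1)=18; μ^(2)=4; μ^(3)=-17

((1, 0, 0, 0, 4); (0, 0, 0, 3, 0); (2, 2, 2, 0, 0))


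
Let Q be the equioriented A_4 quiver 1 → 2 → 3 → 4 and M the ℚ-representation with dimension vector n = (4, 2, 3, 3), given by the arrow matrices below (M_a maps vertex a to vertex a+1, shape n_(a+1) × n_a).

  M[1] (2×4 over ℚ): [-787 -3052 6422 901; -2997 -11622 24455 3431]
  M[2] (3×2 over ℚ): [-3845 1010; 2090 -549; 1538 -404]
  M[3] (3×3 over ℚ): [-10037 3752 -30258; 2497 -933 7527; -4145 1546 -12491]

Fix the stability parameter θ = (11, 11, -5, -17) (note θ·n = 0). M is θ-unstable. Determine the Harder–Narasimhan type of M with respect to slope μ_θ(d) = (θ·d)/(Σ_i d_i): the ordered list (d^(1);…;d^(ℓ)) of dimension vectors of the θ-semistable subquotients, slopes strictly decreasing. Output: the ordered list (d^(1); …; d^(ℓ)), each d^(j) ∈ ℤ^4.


Via rank(M_{q-1}∘⋯∘M_p): M ≅ I[1,1]^2, I[1,4]^2, I[3,4].
μ_θ-semistable layers: μ^(1)=11; μ^(2)=0; μ^(3)=-11

((2, 0, 0, 0); (2, 2, 2, 2); (0, 0, 1, 1))


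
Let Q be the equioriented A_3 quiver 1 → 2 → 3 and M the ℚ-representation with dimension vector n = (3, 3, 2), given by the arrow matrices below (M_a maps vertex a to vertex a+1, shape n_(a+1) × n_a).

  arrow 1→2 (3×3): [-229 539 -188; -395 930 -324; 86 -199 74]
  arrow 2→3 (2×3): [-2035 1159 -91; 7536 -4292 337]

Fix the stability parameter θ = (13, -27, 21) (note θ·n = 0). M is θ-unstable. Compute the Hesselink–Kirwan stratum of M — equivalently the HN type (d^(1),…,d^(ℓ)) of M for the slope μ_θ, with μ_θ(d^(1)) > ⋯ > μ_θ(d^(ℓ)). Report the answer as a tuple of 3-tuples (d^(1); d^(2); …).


Interval decomposition of M: I[1,2], I[1,3]^2.
HN type (ℓ=2): μ^(1)=21; μ^(2)=-7

((0, 0, 2); (3, 3, 0))


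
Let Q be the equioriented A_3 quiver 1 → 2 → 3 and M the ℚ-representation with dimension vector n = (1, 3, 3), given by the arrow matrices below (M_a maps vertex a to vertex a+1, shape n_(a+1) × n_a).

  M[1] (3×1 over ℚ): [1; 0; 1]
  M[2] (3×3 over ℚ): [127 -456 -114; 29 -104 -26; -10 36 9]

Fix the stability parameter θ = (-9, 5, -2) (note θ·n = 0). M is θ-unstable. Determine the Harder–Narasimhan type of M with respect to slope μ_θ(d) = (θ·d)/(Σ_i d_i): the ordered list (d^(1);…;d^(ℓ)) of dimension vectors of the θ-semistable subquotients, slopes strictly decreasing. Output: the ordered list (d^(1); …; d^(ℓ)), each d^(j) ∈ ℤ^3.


Interval decomposition of M: I[1,3], I[2,2], I[2,3], I[3,3].
HN type (ℓ=4): μ^(1)=5; μ^(2)=3/2; μ^(3)=-2; μ^(4)=-9

((0, 1, 0); (0, 2, 2); (0, 0, 1); (1, 0, 0))


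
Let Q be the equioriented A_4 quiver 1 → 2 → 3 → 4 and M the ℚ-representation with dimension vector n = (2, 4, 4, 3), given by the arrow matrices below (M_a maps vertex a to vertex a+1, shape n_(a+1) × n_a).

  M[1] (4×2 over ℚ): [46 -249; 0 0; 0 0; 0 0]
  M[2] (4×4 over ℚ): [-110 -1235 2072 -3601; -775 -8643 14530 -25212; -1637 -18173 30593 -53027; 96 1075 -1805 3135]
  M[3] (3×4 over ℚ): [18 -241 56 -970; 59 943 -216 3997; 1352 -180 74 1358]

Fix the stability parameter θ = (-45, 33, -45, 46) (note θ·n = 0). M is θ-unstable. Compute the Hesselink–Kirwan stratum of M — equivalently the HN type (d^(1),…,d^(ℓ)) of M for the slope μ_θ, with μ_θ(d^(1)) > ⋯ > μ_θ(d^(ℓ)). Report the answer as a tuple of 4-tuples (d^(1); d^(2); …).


Barcode: M ≅ I[1,1], I[1,4], I[2,3], I[2,4]^2. HN layers by μ_θ (3 steps, strictly decreasing):
  μ^(1)=46; μ^(2)=-6; μ^(3)=-45

((0, 0, 0, 3); (0, 4, 4, 0); (2, 0, 0, 0))


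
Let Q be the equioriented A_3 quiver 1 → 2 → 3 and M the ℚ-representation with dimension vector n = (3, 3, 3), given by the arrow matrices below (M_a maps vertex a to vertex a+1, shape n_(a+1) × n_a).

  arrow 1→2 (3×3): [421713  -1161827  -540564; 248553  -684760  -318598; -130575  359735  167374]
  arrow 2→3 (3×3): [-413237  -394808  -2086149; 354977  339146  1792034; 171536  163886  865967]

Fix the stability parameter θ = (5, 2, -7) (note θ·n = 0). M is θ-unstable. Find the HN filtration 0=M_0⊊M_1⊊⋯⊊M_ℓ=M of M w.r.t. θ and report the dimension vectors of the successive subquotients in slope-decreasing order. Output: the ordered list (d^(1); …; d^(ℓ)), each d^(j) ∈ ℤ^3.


Via rank(M_{q-1}∘⋯∘M_p): M ≅ I[1,2], I[1,3]^2, I[3,3].
μ_θ-semistable layers: μ^(1)=7/2; μ^(2)=0; μ^(3)=-7

((1, 1, 0); (2, 2, 2); (0, 0, 1))


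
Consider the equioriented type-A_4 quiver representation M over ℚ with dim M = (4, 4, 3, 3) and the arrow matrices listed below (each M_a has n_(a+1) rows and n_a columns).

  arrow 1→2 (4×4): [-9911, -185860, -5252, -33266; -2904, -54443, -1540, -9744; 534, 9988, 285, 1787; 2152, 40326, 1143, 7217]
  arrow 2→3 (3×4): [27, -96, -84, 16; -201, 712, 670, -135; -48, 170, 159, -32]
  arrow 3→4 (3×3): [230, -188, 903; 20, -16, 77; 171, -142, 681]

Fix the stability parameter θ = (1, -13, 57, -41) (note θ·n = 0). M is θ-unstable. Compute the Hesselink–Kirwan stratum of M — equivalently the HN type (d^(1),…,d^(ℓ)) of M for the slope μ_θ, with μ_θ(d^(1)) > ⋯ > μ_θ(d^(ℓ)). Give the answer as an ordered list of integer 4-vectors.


Via rank(M_{q-1}∘⋯∘M_p): M ≅ I[1,2], I[1,4]^3.
μ_θ-semistable layers: μ^(1)=8; μ^(2)=-6

((0, 0, 3, 3); (4, 4, 0, 0))


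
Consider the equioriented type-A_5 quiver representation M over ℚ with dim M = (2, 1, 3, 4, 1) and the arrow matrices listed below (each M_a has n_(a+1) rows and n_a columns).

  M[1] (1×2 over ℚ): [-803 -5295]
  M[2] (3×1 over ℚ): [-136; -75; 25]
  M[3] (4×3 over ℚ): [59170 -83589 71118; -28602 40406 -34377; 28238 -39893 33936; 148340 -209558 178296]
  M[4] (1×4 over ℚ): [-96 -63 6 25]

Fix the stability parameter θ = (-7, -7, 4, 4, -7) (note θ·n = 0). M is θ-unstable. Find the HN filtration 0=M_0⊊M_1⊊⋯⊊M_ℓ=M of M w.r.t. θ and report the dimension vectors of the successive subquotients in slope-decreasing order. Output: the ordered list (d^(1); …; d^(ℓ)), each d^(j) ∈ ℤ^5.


Via rank(M_{q-1}∘⋯∘M_p): M ≅ I[1,1], I[1,5], I[3,3], I[3,4], I[4,4]^2.
μ_θ-semistable layers: μ^(1)=4; μ^(2)=1/3; μ^(3)=-7

((0, 0, 2, 3, 0); (0, 0, 1, 1, 1); (2, 1, 0, 0, 0))


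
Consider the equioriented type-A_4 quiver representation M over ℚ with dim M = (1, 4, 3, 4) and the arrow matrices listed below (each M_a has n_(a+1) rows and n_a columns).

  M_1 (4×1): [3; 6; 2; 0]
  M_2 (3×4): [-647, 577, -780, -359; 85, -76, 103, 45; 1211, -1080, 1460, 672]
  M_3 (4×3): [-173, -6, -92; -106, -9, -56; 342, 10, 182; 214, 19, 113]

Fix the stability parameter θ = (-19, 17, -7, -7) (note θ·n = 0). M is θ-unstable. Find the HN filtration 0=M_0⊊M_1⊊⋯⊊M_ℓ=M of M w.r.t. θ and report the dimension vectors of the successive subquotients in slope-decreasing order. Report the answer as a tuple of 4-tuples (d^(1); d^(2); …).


Interval decomposition of M: I[1,4], I[2,2], I[2,4]^2, I[4,4].
HN type (ℓ=4): μ^(1)=17; μ^(2)=1; μ^(3)=-7; μ^(4)=-19

((0, 1, 0, 0); (0, 3, 3, 3); (0, 0, 0, 1); (1, 0, 0, 0))


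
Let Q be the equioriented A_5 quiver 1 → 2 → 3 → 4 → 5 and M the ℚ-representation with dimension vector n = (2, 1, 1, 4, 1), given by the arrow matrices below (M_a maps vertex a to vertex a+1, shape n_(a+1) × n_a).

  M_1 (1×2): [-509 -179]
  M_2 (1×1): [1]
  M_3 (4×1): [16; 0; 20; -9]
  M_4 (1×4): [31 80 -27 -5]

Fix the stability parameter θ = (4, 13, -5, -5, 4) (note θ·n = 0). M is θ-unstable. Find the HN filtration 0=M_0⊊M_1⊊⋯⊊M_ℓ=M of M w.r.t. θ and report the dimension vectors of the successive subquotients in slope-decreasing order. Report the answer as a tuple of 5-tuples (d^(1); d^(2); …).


Barcode: M ≅ I[1,1], I[1,5], I[4,4]^3. HN layers by μ_θ (3 steps, strictly decreasing):
  μ^(1)=4; μ^(2)=7/4; μ^(3)=-5

((1, 0, 0, 0, 1); (1, 1, 1, 1, 0); (0, 0, 0, 3, 0))


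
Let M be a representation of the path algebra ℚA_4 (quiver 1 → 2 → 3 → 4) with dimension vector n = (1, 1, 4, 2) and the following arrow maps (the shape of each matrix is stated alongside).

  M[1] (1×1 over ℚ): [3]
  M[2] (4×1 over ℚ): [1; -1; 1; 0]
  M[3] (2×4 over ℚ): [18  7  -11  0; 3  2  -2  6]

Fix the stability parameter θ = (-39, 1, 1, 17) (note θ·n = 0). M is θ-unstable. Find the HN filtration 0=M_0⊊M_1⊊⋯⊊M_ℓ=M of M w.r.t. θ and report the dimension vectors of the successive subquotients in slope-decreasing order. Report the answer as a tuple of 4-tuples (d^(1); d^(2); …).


Interval decomposition of M: I[1,4], I[3,3]^2, I[3,4].
HN type (ℓ=3): μ^(1)=17; μ^(2)=1; μ^(3)=-39

((0, 0, 0, 2); (0, 1, 4, 0); (1, 0, 0, 0))


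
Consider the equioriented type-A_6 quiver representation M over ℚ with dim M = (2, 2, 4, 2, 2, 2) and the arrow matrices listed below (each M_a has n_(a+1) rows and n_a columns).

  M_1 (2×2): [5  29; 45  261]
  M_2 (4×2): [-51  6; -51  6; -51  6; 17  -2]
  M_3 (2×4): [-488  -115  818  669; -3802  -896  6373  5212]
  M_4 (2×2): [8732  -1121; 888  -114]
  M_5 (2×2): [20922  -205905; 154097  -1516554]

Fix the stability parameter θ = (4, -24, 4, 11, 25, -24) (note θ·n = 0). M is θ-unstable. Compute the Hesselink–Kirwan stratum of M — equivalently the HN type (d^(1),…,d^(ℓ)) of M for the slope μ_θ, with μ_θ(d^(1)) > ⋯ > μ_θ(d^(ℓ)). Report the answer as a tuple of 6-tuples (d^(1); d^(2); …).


Interval decomposition of M: I[1,1], I[1,6], I[2,2], I[3,3]^2, I[3,4], I[5,6].
HN type (ℓ=5): μ^(1)=11; μ^(2)=4; μ^(3)=1/2; μ^(4)=-10; μ^(5)=-24

((0, 0, 0, 1, 0, 0); (1, 0, 4, 1, 1, 1); (0, 0, 0, 0, 1, 1); (1, 1, 0, 0, 0, 0); (0, 1, 0, 0, 0, 0))


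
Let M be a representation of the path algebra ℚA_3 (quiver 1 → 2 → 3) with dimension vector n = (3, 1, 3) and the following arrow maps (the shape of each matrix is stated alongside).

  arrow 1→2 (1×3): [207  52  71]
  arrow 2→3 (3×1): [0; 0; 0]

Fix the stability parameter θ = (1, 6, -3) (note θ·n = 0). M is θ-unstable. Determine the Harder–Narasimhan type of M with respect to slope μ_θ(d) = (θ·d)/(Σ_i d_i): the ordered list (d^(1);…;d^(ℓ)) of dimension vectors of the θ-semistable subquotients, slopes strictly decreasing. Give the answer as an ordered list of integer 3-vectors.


Barcode: M ≅ I[1,1]^2, I[1,2], I[3,3]^3. HN layers by μ_θ (3 steps, strictly decreasing):
  μ^(1)=6; μ^(2)=1; μ^(3)=-3

((0, 1, 0); (3, 0, 0); (0, 0, 3))


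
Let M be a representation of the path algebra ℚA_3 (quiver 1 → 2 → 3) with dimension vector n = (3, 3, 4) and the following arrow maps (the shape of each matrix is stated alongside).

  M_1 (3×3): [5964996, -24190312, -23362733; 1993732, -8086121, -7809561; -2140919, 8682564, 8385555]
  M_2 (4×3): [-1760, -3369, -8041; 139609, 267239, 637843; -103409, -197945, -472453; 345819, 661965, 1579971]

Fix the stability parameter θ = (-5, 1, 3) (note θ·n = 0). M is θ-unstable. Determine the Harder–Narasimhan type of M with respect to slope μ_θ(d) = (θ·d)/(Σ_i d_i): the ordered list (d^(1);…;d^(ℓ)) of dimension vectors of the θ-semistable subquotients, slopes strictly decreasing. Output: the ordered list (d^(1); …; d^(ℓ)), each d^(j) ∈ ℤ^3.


Interval decomposition of M: I[1,3]^3, I[3,3].
HN type (ℓ=3): μ^(1)=3; μ^(2)=1; μ^(3)=-5

((0, 0, 4); (0, 3, 0); (3, 0, 0))


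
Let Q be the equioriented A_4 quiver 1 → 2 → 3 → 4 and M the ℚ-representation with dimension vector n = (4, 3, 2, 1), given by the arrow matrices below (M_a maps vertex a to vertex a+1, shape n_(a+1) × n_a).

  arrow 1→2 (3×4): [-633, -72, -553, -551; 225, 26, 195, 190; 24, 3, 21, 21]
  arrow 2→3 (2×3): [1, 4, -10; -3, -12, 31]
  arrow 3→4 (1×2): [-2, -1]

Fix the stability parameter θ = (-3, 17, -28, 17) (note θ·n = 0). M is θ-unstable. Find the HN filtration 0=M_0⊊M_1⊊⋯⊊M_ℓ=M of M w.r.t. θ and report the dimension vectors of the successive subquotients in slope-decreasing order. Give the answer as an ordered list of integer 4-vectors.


Barcode: M ≅ I[1,1], I[1,2], I[1,3], I[1,4]. HN layers by μ_θ (3 steps, strictly decreasing):
  μ^(1)=17; μ^(2)=-3; μ^(3)=-14/3

((0, 1, 0, 1); (2, 0, 0, 0); (2, 2, 2, 0))


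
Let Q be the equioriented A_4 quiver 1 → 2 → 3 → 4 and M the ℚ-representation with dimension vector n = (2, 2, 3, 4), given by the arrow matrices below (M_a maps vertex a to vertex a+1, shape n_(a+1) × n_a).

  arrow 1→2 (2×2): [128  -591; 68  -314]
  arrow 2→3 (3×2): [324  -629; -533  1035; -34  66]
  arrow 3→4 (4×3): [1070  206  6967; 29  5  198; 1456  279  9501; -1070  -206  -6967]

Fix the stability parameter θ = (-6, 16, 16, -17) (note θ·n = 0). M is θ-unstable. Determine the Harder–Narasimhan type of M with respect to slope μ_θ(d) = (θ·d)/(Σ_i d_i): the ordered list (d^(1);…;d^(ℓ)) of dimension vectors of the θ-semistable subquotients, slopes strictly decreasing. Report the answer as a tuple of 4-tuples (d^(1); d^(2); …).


Interval decomposition of M: I[1,4]^2, I[3,4], I[4,4].
HN type (ℓ=4): μ^(1)=5; μ^(2)=-1/2; μ^(3)=-6; μ^(4)=-17

((0, 2, 2, 2); (0, 0, 1, 1); (2, 0, 0, 0); (0, 0, 0, 1))


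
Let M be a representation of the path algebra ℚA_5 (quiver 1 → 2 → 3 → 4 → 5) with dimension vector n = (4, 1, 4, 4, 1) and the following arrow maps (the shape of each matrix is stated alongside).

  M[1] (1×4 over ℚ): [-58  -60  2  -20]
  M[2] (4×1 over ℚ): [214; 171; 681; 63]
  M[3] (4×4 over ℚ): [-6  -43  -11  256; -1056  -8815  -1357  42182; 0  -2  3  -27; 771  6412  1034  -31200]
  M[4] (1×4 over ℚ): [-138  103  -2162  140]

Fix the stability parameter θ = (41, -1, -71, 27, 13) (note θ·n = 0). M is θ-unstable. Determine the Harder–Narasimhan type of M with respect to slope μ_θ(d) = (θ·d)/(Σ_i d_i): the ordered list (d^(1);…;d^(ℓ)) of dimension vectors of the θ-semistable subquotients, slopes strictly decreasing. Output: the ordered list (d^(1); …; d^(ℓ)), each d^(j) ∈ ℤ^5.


Interval decomposition of M: I[1,1]^3, I[1,3], I[3,4]^2, I[3,5], I[4,4].
HN type (ℓ=5): μ^(1)=41; μ^(2)=27; μ^(3)=20; μ^(4)=-31/3; μ^(5)=-71

((3, 0, 0, 0, 0); (0, 0, 0, 3, 0); (0, 0, 0, 1, 1); (1, 1, 1, 0, 0); (0, 0, 3, 0, 0))


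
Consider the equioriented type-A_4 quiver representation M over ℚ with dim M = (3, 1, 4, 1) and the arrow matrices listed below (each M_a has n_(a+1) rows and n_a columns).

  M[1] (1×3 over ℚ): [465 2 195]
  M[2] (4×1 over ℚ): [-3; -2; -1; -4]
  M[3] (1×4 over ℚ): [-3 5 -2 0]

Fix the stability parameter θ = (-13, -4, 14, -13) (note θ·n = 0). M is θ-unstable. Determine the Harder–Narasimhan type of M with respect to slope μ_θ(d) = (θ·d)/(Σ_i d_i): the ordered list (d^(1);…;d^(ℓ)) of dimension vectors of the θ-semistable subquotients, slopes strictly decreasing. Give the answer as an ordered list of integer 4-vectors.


Via rank(M_{q-1}∘⋯∘M_p): M ≅ I[1,1]^2, I[1,4], I[3,3]^3.
μ_θ-semistable layers: μ^(1)=14; μ^(2)=1/2; μ^(3)=-4; μ^(4)=-13

((0, 0, 3, 0); (0, 0, 1, 1); (0, 1, 0, 0); (3, 0, 0, 0))


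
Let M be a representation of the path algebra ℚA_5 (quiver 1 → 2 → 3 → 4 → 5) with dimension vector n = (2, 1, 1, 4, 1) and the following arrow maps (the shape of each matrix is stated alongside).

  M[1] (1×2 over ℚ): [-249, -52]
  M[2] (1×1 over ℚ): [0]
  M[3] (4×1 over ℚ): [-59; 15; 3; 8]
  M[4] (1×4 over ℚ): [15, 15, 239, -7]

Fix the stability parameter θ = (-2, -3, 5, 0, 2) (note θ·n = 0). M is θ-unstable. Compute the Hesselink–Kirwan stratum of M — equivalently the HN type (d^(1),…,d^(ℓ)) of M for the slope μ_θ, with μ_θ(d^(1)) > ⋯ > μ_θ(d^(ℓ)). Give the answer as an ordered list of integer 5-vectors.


Interval decomposition of M: I[1,1], I[1,2], I[3,5], I[4,4]^3.
HN type (ℓ=4): μ^(1)=7/3; μ^(2)=0; μ^(3)=-2; μ^(4)=-5/2

((0, 0, 1, 1, 1); (0, 0, 0, 3, 0); (1, 0, 0, 0, 0); (1, 1, 0, 0, 0))


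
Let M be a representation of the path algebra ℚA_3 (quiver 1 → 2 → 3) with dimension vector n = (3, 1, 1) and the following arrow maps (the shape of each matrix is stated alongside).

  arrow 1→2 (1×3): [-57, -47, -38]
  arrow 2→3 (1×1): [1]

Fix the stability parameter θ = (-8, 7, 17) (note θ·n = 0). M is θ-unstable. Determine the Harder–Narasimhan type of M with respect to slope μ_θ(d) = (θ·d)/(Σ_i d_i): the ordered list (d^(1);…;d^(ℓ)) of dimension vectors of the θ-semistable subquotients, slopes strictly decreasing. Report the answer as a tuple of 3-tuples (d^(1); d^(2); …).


Interval decomposition of M: I[1,1]^2, I[1,3].
HN type (ℓ=3): μ^(1)=17; μ^(2)=7; μ^(3)=-8

((0, 0, 1); (0, 1, 0); (3, 0, 0))


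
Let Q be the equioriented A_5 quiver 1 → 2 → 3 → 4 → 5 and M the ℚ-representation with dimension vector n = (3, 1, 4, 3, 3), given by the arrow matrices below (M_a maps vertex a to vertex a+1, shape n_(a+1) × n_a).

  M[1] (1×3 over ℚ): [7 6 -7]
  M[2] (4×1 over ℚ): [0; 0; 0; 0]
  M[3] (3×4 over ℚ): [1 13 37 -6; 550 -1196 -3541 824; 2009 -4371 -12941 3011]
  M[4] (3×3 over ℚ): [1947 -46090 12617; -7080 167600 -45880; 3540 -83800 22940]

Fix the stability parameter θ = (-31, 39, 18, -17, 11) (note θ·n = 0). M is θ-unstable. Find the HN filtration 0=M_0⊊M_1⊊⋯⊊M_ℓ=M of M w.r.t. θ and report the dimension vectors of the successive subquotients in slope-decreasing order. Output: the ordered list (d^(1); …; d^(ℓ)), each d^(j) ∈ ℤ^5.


Interval decomposition of M: I[1,1]^2, I[1,2], I[3,3], I[3,4]^2, I[3,5], I[5,5]^2.
HN type (ℓ=5): μ^(1)=39; μ^(2)=18; μ^(3)=11; μ^(4)=1/2; μ^(5)=-31

((0, 1, 0, 0, 0); (0, 0, 1, 0, 0); (0, 0, 0, 0, 3); (0, 0, 3, 3, 0); (3, 0, 0, 0, 0))


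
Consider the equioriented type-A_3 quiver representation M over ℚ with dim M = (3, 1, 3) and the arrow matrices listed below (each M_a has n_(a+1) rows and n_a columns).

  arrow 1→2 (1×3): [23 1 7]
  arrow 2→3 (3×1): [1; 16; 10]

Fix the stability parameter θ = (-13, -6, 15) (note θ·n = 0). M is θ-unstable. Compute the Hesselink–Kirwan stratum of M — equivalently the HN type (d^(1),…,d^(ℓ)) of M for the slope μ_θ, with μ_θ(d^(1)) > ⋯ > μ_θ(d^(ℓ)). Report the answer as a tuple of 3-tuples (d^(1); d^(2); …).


Barcode: M ≅ I[1,1]^2, I[1,3], I[3,3]^2. HN layers by μ_θ (3 steps, strictly decreasing):
  μ^(1)=15; μ^(2)=-6; μ^(3)=-13

((0, 0, 3); (0, 1, 0); (3, 0, 0))


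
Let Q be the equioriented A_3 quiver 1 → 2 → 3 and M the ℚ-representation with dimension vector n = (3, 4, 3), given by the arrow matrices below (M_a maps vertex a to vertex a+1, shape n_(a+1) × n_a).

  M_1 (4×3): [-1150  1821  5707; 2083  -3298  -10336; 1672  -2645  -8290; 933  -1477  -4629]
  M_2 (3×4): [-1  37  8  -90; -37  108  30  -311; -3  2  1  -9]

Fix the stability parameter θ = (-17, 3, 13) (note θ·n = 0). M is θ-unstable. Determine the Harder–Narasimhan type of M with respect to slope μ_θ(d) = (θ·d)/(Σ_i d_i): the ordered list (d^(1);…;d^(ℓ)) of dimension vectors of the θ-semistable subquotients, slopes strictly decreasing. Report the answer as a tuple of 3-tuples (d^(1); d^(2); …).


Interval decomposition of M: I[1,3]^3, I[2,2].
HN type (ℓ=3): μ^(1)=13; μ^(2)=3; μ^(3)=-17

((0, 0, 3); (0, 4, 0); (3, 0, 0))


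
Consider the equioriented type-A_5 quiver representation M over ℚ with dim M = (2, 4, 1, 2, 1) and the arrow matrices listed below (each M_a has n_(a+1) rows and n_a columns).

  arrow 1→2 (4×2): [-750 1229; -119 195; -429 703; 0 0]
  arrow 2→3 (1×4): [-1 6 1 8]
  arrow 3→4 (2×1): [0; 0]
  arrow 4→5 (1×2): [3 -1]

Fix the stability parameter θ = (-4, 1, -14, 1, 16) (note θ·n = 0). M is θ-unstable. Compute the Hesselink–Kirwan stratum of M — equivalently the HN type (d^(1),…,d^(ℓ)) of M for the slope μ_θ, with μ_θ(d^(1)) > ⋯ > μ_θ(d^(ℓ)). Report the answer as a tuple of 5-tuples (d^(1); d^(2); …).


Barcode: M ≅ I[1,2], I[1,3], I[2,2]^2, I[4,4], I[4,5]. HN layers by μ_θ (4 steps, strictly decreasing):
  μ^(1)=16; μ^(2)=1; μ^(3)=-4; μ^(4)=-17/3

((0, 0, 0, 0, 1); (0, 3, 0, 2, 0); (1, 0, 0, 0, 0); (1, 1, 1, 0, 0))


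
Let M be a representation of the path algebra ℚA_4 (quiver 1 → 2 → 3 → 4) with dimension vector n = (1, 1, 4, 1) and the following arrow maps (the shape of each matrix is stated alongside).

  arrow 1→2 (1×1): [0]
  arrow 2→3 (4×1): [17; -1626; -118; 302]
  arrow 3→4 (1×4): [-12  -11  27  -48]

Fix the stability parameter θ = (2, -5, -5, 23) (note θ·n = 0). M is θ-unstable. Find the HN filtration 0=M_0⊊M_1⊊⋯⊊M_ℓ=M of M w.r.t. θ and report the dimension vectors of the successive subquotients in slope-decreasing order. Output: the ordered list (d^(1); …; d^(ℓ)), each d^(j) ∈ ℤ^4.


Barcode: M ≅ I[1,1], I[2,3], I[3,3]^2, I[3,4]. HN layers by μ_θ (3 steps, strictly decreasing):
  μ^(1)=23; μ^(2)=2; μ^(3)=-5

((0, 0, 0, 1); (1, 0, 0, 0); (0, 1, 4, 0))


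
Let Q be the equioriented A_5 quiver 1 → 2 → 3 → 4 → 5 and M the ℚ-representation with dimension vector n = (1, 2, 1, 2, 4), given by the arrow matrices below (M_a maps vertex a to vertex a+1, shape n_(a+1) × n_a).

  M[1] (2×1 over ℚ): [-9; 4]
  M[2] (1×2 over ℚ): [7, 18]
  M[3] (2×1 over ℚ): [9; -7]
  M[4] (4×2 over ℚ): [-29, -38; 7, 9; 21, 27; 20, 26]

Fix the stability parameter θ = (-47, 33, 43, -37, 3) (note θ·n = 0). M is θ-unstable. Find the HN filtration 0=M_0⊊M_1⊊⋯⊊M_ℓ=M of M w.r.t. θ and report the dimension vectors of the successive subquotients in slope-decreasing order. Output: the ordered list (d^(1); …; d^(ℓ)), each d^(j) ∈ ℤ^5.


Via rank(M_{q-1}∘⋯∘M_p): M ≅ I[1,5], I[2,2], I[4,5], I[5,5]^2.
μ_θ-semistable layers: μ^(1)=33; μ^(2)=21/2; μ^(3)=3; μ^(4)=-37; μ^(5)=-47

((0, 1, 0, 0, 0); (0, 1, 1, 1, 1); (0, 0, 0, 0, 3); (0, 0, 0, 1, 0); (1, 0, 0, 0, 0))


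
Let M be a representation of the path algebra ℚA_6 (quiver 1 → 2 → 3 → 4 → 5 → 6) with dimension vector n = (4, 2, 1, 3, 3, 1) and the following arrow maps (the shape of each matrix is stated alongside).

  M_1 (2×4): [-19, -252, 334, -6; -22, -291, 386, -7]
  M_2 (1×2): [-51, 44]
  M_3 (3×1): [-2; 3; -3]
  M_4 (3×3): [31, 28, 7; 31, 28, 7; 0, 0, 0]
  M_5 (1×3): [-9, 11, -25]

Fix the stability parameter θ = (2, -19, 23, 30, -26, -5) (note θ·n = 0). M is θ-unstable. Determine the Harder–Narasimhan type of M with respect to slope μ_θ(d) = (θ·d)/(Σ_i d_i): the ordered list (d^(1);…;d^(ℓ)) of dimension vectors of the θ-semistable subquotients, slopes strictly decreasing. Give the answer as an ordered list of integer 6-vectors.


Via rank(M_{q-1}∘⋯∘M_p): M ≅ I[1,1]^2, I[1,2], I[1,6], I[4,4]^2, I[5,5]^2.
μ_θ-semistable layers: μ^(1)=30; μ^(2)=11/2; μ^(3)=2; μ^(4)=-17/2; μ^(5)=-26

((0, 0, 0, 2, 0, 0); (0, 0, 1, 1, 1, 1); (2, 0, 0, 0, 0, 0); (2, 2, 0, 0, 0, 0); (0, 0, 0, 0, 2, 0))


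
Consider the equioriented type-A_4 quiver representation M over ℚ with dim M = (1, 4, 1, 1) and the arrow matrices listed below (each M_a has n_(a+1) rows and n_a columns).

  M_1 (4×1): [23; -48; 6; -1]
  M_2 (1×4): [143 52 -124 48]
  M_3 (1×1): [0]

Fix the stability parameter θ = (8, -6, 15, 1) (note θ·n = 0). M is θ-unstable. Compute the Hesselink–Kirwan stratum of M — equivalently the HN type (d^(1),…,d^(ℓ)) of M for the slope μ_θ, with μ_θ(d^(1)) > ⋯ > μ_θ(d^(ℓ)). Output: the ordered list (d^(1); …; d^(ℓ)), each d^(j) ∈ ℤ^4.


Via rank(M_{q-1}∘⋯∘M_p): M ≅ I[1,3], I[2,2]^3, I[4,4].
μ_θ-semistable layers: μ^(1)=15; μ^(2)=1; μ^(3)=-6

((0, 0, 1, 0); (1, 1, 0, 1); (0, 3, 0, 0))


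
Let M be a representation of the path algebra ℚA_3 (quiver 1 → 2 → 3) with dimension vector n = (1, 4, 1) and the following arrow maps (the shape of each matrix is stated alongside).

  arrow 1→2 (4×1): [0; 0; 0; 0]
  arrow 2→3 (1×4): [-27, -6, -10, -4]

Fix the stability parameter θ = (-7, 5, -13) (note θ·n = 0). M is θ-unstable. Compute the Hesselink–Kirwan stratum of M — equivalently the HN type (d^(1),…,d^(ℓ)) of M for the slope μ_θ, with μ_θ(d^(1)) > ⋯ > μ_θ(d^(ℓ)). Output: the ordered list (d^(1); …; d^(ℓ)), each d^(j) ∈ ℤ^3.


Interval decomposition of M: I[1,1], I[2,2]^3, I[2,3].
HN type (ℓ=3): μ^(1)=5; μ^(2)=-4; μ^(3)=-7

((0, 3, 0); (0, 1, 1); (1, 0, 0))


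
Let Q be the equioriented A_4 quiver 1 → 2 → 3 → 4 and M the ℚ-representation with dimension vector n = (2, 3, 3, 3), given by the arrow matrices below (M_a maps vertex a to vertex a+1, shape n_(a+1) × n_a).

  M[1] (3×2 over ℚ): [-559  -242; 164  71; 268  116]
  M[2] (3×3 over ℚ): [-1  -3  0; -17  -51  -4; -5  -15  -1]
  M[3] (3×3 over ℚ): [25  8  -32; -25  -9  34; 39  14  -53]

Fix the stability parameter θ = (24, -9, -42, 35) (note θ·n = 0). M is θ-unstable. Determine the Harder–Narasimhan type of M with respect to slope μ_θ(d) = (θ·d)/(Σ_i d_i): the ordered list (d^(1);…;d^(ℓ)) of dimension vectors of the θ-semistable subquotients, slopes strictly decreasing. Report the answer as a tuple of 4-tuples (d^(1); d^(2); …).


Interval decomposition of M: I[1,2], I[1,4], I[2,4], I[3,4].
HN type (ℓ=5): μ^(1)=35; μ^(2)=15/2; μ^(3)=-9; μ^(4)=-51/2; μ^(5)=-42

((0, 0, 0, 3); (1, 1, 0, 0); (1, 1, 1, 0); (0, 1, 1, 0); (0, 0, 1, 0))


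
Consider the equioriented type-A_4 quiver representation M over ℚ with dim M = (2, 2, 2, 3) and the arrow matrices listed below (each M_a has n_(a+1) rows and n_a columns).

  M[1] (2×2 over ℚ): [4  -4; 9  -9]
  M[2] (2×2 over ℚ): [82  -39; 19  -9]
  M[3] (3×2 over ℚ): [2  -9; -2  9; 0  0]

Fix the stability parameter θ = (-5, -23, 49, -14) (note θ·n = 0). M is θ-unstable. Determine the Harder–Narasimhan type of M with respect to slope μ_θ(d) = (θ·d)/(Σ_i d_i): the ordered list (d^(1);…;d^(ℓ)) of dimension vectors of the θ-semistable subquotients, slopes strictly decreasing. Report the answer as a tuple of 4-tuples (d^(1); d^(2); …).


Interval decomposition of M: I[1,1], I[1,4], I[2,3], I[4,4]^2.
HN type (ℓ=5): μ^(1)=49; μ^(2)=35/2; μ^(3)=-5; μ^(4)=-14; μ^(5)=-23

((0, 0, 1, 0); (0, 0, 1, 1); (1, 0, 0, 0); (1, 1, 0, 2); (0, 1, 0, 0))


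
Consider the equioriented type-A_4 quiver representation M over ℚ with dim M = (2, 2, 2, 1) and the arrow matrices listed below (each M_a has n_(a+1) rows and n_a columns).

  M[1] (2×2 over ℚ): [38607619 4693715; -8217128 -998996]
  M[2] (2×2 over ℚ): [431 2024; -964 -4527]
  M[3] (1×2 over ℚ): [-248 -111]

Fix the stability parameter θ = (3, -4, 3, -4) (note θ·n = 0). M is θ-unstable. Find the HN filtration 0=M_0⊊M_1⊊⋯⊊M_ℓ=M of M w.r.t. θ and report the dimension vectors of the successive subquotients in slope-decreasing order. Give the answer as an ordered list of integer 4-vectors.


Via rank(M_{q-1}∘⋯∘M_p): M ≅ I[1,3], I[1,4].
μ_θ-semistable layers: μ^(1)=3; μ^(2)=-1/2

((0, 0, 1, 0); (2, 2, 1, 1))


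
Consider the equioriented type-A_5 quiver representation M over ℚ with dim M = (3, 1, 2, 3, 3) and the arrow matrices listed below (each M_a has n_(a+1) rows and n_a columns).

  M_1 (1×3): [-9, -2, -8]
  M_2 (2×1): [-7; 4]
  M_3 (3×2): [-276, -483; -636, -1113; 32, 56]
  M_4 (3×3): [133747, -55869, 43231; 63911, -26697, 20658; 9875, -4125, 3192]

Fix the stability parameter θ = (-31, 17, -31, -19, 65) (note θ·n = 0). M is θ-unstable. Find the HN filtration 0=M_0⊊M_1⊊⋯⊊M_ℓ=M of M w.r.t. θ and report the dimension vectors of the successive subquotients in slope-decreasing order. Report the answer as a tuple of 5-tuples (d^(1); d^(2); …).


Interval decomposition of M: I[1,1]^2, I[1,3], I[3,5], I[4,4], I[4,5], I[5,5].
HN type (ℓ=4): μ^(1)=65; μ^(2)=-7; μ^(3)=-19; μ^(4)=-31

((0, 0, 0, 0, 3); (0, 1, 1, 0, 0); (0, 0, 0, 3, 0); (3, 0, 1, 0, 0))


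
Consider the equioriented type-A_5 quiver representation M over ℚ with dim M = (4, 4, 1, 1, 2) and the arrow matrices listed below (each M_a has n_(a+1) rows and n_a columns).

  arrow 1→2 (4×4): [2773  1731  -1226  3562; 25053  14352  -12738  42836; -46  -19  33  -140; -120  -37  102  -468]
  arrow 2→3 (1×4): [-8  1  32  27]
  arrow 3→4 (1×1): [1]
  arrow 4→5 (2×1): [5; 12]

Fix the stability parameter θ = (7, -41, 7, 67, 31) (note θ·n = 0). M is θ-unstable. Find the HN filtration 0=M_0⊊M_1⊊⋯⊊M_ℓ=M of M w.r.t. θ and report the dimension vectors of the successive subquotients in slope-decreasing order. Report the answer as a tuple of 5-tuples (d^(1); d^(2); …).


Via rank(M_{q-1}∘⋯∘M_p): M ≅ I[1,2]^3, I[1,5], I[5,5].
μ_θ-semistable layers: μ^(1)=49; μ^(2)=31; μ^(3)=7; μ^(4)=-17

((0, 0, 0, 1, 1); (0, 0, 0, 0, 1); (0, 0, 1, 0, 0); (4, 4, 0, 0, 0))


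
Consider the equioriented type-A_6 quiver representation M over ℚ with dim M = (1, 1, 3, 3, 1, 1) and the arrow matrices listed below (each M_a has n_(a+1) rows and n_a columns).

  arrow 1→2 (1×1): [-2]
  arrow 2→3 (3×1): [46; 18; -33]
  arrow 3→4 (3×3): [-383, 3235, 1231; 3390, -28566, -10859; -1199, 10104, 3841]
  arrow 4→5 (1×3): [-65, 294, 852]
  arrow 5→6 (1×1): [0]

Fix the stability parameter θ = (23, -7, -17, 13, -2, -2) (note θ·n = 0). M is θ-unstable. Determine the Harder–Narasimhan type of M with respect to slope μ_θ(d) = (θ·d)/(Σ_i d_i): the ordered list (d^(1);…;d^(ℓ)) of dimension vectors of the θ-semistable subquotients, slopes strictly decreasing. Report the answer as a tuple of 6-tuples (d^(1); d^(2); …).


Barcode: M ≅ I[1,5], I[3,4]^2, I[6,6]. HN layers by μ_θ (5 steps, strictly decreasing):
  μ^(1)=13; μ^(2)=11/2; μ^(3)=-1/3; μ^(4)=-2; μ^(5)=-17

((0, 0, 0, 2, 0, 0); (0, 0, 0, 1, 1, 0); (1, 1, 1, 0, 0, 0); (0, 0, 0, 0, 0, 1); (0, 0, 2, 0, 0, 0))


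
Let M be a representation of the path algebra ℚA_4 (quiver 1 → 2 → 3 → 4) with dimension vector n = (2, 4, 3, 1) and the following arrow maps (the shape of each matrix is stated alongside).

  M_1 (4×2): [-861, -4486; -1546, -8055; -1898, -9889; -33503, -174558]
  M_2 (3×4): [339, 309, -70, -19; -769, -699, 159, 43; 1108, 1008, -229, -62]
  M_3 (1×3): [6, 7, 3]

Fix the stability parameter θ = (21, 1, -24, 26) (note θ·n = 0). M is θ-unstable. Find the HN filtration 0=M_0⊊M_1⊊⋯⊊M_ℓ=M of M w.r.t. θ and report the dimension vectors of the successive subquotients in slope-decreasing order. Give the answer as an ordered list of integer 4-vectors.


Interval decomposition of M: I[1,2], I[1,4], I[2,2], I[2,3], I[3,3].
HN type (ℓ=6): μ^(1)=26; μ^(2)=11; μ^(3)=1; μ^(4)=-2/3; μ^(5)=-23/2; μ^(6)=-24

((0, 0, 0, 1); (1, 1, 0, 0); (0, 1, 0, 0); (1, 1, 1, 0); (0, 1, 1, 0); (0, 0, 1, 0))


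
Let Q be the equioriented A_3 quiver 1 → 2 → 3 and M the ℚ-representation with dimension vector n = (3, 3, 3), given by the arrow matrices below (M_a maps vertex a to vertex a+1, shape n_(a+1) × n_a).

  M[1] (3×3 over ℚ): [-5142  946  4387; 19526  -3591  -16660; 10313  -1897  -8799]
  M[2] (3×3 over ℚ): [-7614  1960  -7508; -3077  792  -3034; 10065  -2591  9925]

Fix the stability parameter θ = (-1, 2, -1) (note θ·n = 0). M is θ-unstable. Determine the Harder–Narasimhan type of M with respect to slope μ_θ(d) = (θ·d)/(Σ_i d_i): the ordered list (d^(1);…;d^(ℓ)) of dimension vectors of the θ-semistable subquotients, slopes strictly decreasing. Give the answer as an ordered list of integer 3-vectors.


Interval decomposition of M: I[1,2], I[1,3]^2, I[3,3].
HN type (ℓ=3): μ^(1)=2; μ^(2)=1/2; μ^(3)=-1

((0, 1, 0); (0, 2, 2); (3, 0, 1))


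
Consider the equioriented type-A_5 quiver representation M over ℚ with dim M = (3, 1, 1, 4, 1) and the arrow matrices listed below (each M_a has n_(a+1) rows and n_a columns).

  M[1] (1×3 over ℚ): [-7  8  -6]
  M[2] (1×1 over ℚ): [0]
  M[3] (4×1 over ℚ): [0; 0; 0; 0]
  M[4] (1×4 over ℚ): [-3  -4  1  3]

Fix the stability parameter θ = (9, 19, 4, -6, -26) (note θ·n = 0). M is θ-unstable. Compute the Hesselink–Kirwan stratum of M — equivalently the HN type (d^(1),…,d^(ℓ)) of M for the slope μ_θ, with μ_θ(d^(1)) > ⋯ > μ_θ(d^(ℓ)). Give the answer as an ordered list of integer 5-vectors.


Interval decomposition of M: I[1,1]^2, I[1,2], I[3,3], I[4,4]^3, I[4,5].
HN type (ℓ=5): μ^(1)=19; μ^(2)=9; μ^(3)=4; μ^(4)=-6; μ^(5)=-16

((0, 1, 0, 0, 0); (3, 0, 0, 0, 0); (0, 0, 1, 0, 0); (0, 0, 0, 3, 0); (0, 0, 0, 1, 1))


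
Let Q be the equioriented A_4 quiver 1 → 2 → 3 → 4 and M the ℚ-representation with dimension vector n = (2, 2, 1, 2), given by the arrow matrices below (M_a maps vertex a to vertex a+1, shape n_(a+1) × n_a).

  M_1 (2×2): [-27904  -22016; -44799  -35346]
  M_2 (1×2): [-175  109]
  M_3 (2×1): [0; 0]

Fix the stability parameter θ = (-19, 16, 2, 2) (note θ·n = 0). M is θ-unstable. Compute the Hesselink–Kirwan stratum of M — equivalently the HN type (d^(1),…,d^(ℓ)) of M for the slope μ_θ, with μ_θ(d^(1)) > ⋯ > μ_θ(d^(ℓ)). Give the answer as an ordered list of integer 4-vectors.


Barcode: M ≅ I[1,1], I[1,3], I[2,2], I[4,4]^2. HN layers by μ_θ (4 steps, strictly decreasing):
  μ^(1)=16; μ^(2)=9; μ^(3)=2; μ^(4)=-19

((0, 1, 0, 0); (0, 1, 1, 0); (0, 0, 0, 2); (2, 0, 0, 0))


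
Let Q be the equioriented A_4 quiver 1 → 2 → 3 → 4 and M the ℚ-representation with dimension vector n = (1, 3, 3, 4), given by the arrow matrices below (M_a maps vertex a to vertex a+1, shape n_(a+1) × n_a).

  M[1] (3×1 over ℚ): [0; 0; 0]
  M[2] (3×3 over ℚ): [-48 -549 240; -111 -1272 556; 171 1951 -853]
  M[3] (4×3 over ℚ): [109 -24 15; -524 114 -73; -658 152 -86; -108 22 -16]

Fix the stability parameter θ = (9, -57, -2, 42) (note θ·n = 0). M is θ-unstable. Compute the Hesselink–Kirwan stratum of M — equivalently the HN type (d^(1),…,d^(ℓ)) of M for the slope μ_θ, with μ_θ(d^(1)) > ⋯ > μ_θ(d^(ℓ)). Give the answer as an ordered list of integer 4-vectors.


Interval decomposition of M: I[1,1], I[2,4]^3, I[4,4].
HN type (ℓ=4): μ^(1)=42; μ^(2)=9; μ^(3)=-2; μ^(4)=-57

((0, 0, 0, 4); (1, 0, 0, 0); (0, 0, 3, 0); (0, 3, 0, 0))
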